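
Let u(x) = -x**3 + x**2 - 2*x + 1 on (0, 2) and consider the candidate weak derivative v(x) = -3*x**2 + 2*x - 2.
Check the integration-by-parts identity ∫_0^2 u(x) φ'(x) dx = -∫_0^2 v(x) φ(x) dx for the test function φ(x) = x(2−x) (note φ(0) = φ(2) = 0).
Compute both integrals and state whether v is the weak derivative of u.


LHS = 24/5, RHS = 24/5. Yes, v = u' weakly.

u(x) = -x**3 + x**2 - 2*x + 1, classical derivative u'(x) = -3*x**2 + 2*x - 2.
φ(x) = x(2−x), so φ'(x) = 2 - 2*x.
Note φ(0) = φ(2) = 0, so the boundary term u·φ vanishes.
LHS = ∫_0^2 u(x) φ'(x) dx = ∫_0^2 (2*x^4 - 4*x^3 + 6*x^2 - 6*x + 2) dx. Term by term:
  ∫_0^2 2*x^4 dx = 64/5;  ∫_0^2 -4*x^3 dx = -16;  ∫_0^2 6*x^2 dx = 16;
  ∫_0^2 -6*x dx = -12;  ∫_0^2 2 dx = 4.
Sum: 64/5 − 16 + 16 − 12 + 4 = 24/5.
So LHS = 24/5.
∫_0^2 v(x) φ(x) dx = ∫_0^2 (3*x^4 - 8*x^3 + 6*x^2 - 4*x) dx. Term by term:
  ∫_0^2 3*x^4 dx = 96/5;  ∫_0^2 -8*x^3 dx = -32;  ∫_0^2 6*x^2 dx = 16;
  ∫_0^2 -4*x dx = -8.
Sum: 96/5 − 32 + 16 − 8 = -24/5.
So RHS = -∫_0^2 v(x) φ(x) dx = 24/5.
LHS = RHS, so the identity holds for this test φ.
Moreover u is smooth here and v(x) = u'(x) = -3*x**2 + 2*x - 2 pointwise, so the identity holds for every test function. Hence v is the weak derivative of u.


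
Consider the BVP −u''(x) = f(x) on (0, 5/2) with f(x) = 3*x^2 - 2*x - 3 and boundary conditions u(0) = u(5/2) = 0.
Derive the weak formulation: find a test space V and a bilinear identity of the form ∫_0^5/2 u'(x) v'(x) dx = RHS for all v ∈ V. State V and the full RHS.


V = H^1_0(0, 5/2) (so v(0) = v(5/2) = 0); weak form: ∫_0^5/2 u'v' dx = ∫_0^5/2 (3*x^2 - 2*x - 3) v dx for all v ∈ V.

Multiply both sides by a test function v and integrate from 0 to 5/2:
  ∫_0^5/2 −u''(x) v(x) dx = ∫_0^5/2 f(x) v(x) dx.
Integrate the LHS by parts once:
  ∫_0^5/2 −u'' v dx = −[u'(x) v(x)]_0^5/2 + ∫_0^5/2 u'(x) v'(x) dx.
Thus ∫_0^5/2 u'(x) v'(x) dx = ∫_0^5/2 f(x) v(x) dx + [u'(x) v(x)]_0^5/2.
Choose V so that boundary terms are either known or forced to vanish.
u is Dirichlet: u(0) = u(5/2) = 0. Let V = H^1_0(0, 5/2); then v(0) = v(5/2) = 0, and [u' v]_0^5/2 = 0.
Weak formulation: find u (satisfying any essential BC) such that ∫_0^5/2 u'(x) v'(x) dx = ∫_0^5/2 f v dx for all v ∈ V.
Substituting f(x) = 3*x^2 - 2*x - 3, the right-hand side is ∫_0^5/2 (3*x^2 - 2*x - 3) v dx.


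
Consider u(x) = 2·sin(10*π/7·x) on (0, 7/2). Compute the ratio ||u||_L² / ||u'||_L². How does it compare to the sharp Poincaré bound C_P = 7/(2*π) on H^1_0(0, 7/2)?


||u||_L² / ||u'||_L² = 7/(10*π) < C_P = 7/(2*π).

u(x) = 2·sin(10*π/7·x), so u'(x) = 20*π*cos(10*π*x/7)/7.
Writing u(x) = A·sin(kπx/L) with A = 2 and k = 5, use ∫_0^L sin²(kπx/L) dx = L/2 and ∫_0^L cos²(kπx/L) dx = L/2.
u² = 4·sin²(10*π/7·x) and (u')² = 400*π^2/49·cos²(10*π/7·x), and each of sin², cos² integrates to L/2 = 7/4 over (0, 7/2).
∫_0^7/2 u² dx = 7, so ||u||_L² = sqrt(7).
∫_0^7/2 (u')² dx = 100*π^2/7, so ||u'||_L² = 10*sqrt(7)*π/7.
Ratio ||u||_L² / ||u'||_L² = 7/(10*π).
Sharp Poincaré constant on H^1_0(0, 7/2) is C_P = L/π = 7/(2*π), achieved by sin(2*π/7·x).
This is the k = 5 harmonic; the ratio L/(kπ) is strictly less than C_P = L/π, consistent with the sharp inequality ||u||_L² ≤ C_P ||u'||_L².


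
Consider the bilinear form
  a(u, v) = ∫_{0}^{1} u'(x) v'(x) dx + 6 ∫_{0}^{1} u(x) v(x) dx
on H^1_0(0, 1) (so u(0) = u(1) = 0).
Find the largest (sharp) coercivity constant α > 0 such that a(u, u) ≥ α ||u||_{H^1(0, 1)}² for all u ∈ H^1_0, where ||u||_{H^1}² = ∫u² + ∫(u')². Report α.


α = 1

Coercivity of a(·,·) on H^1_0(0, 1) means a(u, u) ≥ α ||u||_{H^1}² for every u ∈ H^1_0.
The interval has length L = 1, and Poincaré/coercivity depend only on L. Here a(u, u) = ∫(u')² + (6)·∫u².
Here c = 6 ≥ 1, so a(u,u) = ∫(u')² + c∫u² ≥ ∫(u')² + ∫u² = ||u||_{H^1}², i.e. α = 1 works. No larger α is possible: a(u,u) ≥ α||u||_{H^1}² means (1−α)∫(u')² ≥ (α−c)∫u², and for the modes u_n = sin(nπ(x−x₀)/L) (x₀ the left endpoint) one has ∫u_n²/∫(u_n')² = (L/(nπ))² → 0, so a(u_n,u_n)/||u_n||_{H^1}² → 1. Hence the optimal constant is α = 1.
Therefore α = 1.


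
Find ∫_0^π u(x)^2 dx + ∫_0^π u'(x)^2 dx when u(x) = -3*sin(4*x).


||u||_{H^1(0,π)}^2 = 153*π/2

u'(x) = -12*cos(4*x).
Expand u² and (u')² and integrate term by term on (0, π), using: for integers n ≥ 1, ∫_0^π sin²(nx) dx = ∫_0^π cos²(nx) dx = π/2; for n ≠ n', ∫_0^π sin(nx)sin(n'x) dx = ∫_0^π cos(nx)cos(n'x) dx = 0; and by product-to-sum, ∫_0^π sin(nx)cos(n'x) dx = ½∫_0^π [sin((n+n')x) + sin((n−n')x)] dx, which is 0 when n+n' is even and 2n/(n²−n'²) when n+n' is odd (it need not vanish on (0, π)).
  u² squared terms: (-3)²·∫sin(4x)² dx = 9·π/2 = 9*π/2.
  So ∫_0^π u² dx = 9*π/2.
  (u')² squared terms: (-12)²·∫cos(4x)² dx = 144·π/2 = 72*π.
  So ∫_0^π (u')² dx = 72*π.
||u||_{H^1}^2 = (9*π/2) + (72*π) = 153*π/2.


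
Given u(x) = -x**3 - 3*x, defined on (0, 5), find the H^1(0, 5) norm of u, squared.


||u||_{H^1}^2 = 151940/7

The H^1 norm (squared) on an interval (0, L) is
  ||u||_{H^1}^2 = ∫_0^L u(x)^2 dx + ∫_0^L u'(x)^2 dx.
Compute u'(x) = -3*x**2 - 3.
Then u(x)^2 = x**6 + 6*x**4 + 9*x**2 and u'(x)^2 = 9*x**4 + 18*x**2 + 9.
Integrate each monomial from 0 to 5 using ∫_0^5 c·x^n dx = c·5^(n+1)/(n+1):
  ∫_0^5 u(x)^2 dx = ∫_0^5 (x^6 + 6*x^4 + 9*x^2) dx. Term by term:
    ∫_0^5 x^6 dx = 78125/7;  ∫_0^5 6*x^4 dx = 3750;  ∫_0^5 9*x^2 dx = 375.
  Sum: 78125/7 + 3750 + 375 = 107000/7.
  ∫_0^5 u'(x)^2 dx = ∫_0^5 (9*x^4 + 18*x^2 + 9) dx. Term by term:
    ∫_0^5 9*x^4 dx = 5625;  ∫_0^5 18*x^2 dx = 750;  ∫_0^5 9 dx = 45.
  Sum: 5625 + 750 + 45 = 6420.
Adding: ||u||_{H^1}^2 = 107000/7 + 6420 = 151940/7.


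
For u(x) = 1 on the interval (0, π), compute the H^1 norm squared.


||u||_{H^1(0,π)}^2 = π

u'(x) = 0.
Expand u² and (u')² and integrate term by term on (0, π), using: for integers n ≥ 1, ∫_0^π sin²(nx) dx = ∫_0^π cos²(nx) dx = π/2; for n ≠ n', ∫_0^π sin(nx)sin(n'x) dx = ∫_0^π cos(nx)cos(n'x) dx = 0; and by product-to-sum, ∫_0^π sin(nx)cos(n'x) dx = ½∫_0^π [sin((n+n')x) + sin((n−n')x)] dx, which is 0 when n+n' is even and 2n/(n²−n'²) when n+n' is odd (it need not vanish on (0, π)). For the constant mode: ∫_0^π 1 dx = π, ∫_0^π cos(nx) dx = 0, ∫_0^π sin(nx) dx = (1−(−1)^n)/n.
  u² squared terms: (1)²·∫1 dx = 1·π = π.
  So ∫_0^π u² dx = π.
  u' ≡ 0, so ∫_0^π (u')² dx = 0.
||u||_{H^1}^2 = (π) + (0) = π.


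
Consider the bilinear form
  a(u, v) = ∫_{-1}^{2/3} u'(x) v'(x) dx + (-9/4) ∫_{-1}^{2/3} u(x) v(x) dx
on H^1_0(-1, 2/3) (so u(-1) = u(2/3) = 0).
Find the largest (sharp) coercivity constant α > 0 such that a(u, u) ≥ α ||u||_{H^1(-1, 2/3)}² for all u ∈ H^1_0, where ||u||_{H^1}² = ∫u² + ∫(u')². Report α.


α = 9*(-25 + 4*π^2)/(4*(25 + 9*π^2))

Coercivity of a(·,·) on H^1_0(-1, 2/3) means a(u, u) ≥ α ||u||_{H^1}² for every u ∈ H^1_0.
The interval has length L = 5/3, and Poincaré/coercivity depend only on L. Here a(u, u) = ∫(u')² + (-9/4)·∫u².
Here c = -9/4 < 0 with |c| < (π/L)² = 9*π^2/25, so coercivity still holds. The condition a(u,u) ≥ α||u||_{H^1}² reads (1−α)∫(u')² ≥ (α−c)∫u². Any admissible α is ≤ 1 (rapidly oscillating u have ∫u²/∫(u')² → 0), and α = 1 would force 0 ≥ (1−c)∫u², impossible since c < 1; so 1−α > 0. By the sharp Poincaré inequality on H^1_0 of an interval of length L, ∫(u')² ≥ (π/L)²∫u² with equality for the first sine mode sin(π(x−x₀)/L) (x₀ the left endpoint), so the inequality holds for all u iff (1−α)(π/L)² ≥ α − c, i.e. α ≤ ((π/L)² + c)/((π/L)² + 1) = (1 + c(L/π)²)/(1 + (L/π)²). (Direct route, valid since c ≤ 0: Poincaré gives c∫u² ≥ c(L/π)²∫(u')², so a(u,u) ≥ (1 + c(L/π)²)∫(u')², while ||u||_{H^1}² ≤ (1 + (L/π)²)∫(u')²; dividing yields the same α.) With (π/L)² = 9*π^2/25 and c = -9/4, the largest admissible constant is α = ((π/L)² + c)/((π/L)² + 1).
Simplifying, α = 9*(-25 + 4*π^2)/(4*(25 + 9*π^2)).


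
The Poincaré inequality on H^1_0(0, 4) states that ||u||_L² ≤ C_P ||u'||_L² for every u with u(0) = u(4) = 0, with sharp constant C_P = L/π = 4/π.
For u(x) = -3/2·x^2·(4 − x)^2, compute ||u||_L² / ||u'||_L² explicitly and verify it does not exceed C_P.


||u||_L² / ||u'||_L² = 2*sqrt(3)/3 < C_P = 4/π.

u(x) = -3/2·x^2·(4 − x)^2, so u'(x) = 6*x*(-x^2 + 6*x - 8).
u(x) = -3/2·x^2·(4 − x)^2 vanishes at x = 0 and x = 4, so u ∈ H^1_0(0, 4). Differentiate via the product rule and integrate the resulting polynomials term by term.
  ∫_0^4 u² dx = ∫_0^4 (9*x^8/4 - 36*x^7 + 216*x^6 - 576*x^5 + 576*x^4) dx. Term by term:
    ∫_0^4 9*x^8/4 dx = 65536;  ∫_0^4 -36*x^7 dx = -294912;  ∫_0^4 216*x^6 dx = 3538944/7;
    ∫_0^4 -576*x^5 dx = -393216;  ∫_0^4 576*x^4 dx = 589824/5.
  Sum: 65536 − 294912 + 3538944/7 − 393216 + 589824/5 = 32768/35.
  ∫_0^4 (u')² dx = ∫_0^4 (36*x^6 - 432*x^5 + 1872*x^4 - 3456*x^3 + 2304*x^2) dx. Term by term:
    ∫_0^4 36*x^6 dx = 589824/7;  ∫_0^4 -432*x^5 dx = -294912;  ∫_0^4 1872*x^4 dx = 1916928/5;
    ∫_0^4 -3456*x^3 dx = -221184;  ∫_0^4 2304*x^2 dx = 49152.
  Sum: 589824/7 − 294912 + 1916928/5 − 221184 + 49152 = 24576/35.
∫_0^4 u² dx = 32768/35, so ||u||_L² = 128*sqrt(70)/35.
∫_0^4 (u')² dx = 24576/35, so ||u'||_L² = 64*sqrt(210)/35.
Ratio ||u||_L² / ||u'||_L² = 2*sqrt(3)/3.
Sharp Poincaré constant on H^1_0(0, 4) is C_P = L/π = 4/π, achieved by sin(π/4·x).
A polynomial bump cannot attain the sharp Poincaré constant (only the first sine eigenfunction does), so the ratio is strictly less than C_P, consistent with ||u||_L² ≤ C_P ||u'||_L².


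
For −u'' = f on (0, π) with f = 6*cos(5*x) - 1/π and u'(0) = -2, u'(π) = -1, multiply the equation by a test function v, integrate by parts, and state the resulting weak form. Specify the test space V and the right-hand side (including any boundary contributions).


V = H^1(0, π) (v unrestricted at boundary; u is determined up to an additive constant); weak form: ∫_0^π u'v' dx = ∫_0^π (6*cos(5*x) - 1/π) v dx − v(π) + 2·v(0) for all v ∈ V.

Multiply both sides by a test function v and integrate from 0 to π:
  ∫_0^π −u''(x) v(x) dx = ∫_0^π f(x) v(x) dx.
Integrate the LHS by parts once:
  ∫_0^π −u'' v dx = −[u'(x) v(x)]_0^π + ∫_0^π u'(x) v'(x) dx.
Thus ∫_0^π u'(x) v'(x) dx = ∫_0^π f(x) v(x) dx + [u'(x) v(x)]_0^π.
Choose V so that boundary terms are either known or forced to vanish.
u has inhomogeneous Neumann u'(0) = -2, u'(π) = -1. [u' v]_0^π = (-1)·v(π) − (-2)·v(0) = − v(π) + 2·v(0). Take V = H^1(0, π); boundary term becomes part of RHS.
Weak formulation: find u (satisfying any essential BC) such that ∫_0^π u'(x) v'(x) dx = ∫_0^π f v dx − v(π) + 2·v(0) for all v ∈ V (Neumann data are natural BCs: they enter the RHS as boundary terms).
Substituting f(x) = 6*cos(5*x) - 1/π, the right-hand side is ∫_0^π (6*cos(5*x) - 1/π) v dx − v(π) + 2·v(0).
Compatibility check (pure Neumann): taking v ≡ 1 ∈ V gives 0 = ∫_0^π f dx + (-1) − (-2), i.e. ∫_0^π f dx must equal u'(0) − u'(π) = -1. Indeed ∫_0^π (6*cos(5*x) - 1/π) dx = -1, so the data are compatible. The solution is then unique only up to an additive constant (fix it e.g. by requiring ∫_0^π u dx = 0).


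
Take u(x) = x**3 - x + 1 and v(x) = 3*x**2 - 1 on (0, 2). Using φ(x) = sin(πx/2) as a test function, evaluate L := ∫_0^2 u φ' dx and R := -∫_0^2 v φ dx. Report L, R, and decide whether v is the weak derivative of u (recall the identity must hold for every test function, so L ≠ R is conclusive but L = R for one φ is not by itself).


LHS = -20/π + 96/π^3, RHS = -20/π + 96/π^3. Yes, v = u' weakly.

u(x) = x**3 - x + 1, classical derivative u'(x) = 3*x**2 - 1.
φ(x) = sin(πx/2), so φ'(x) = π*cos(π*x/2)/2.
Note φ(0) = φ(2) = 0, so the boundary term u·φ vanishes.
LHS = ∫_0^2 u(x) φ'(x) dx = ∫_0^2 (π*x^3*cos(π*x/2)/2 - π*x*cos(π*x/2)/2 + π*cos(π*x/2)/2) dx. Term by term:
  ∫_0^2 π*cos(π*x/2)/2 dx = 0;  ∫_0^2 π*x^3*cos(π*x/2)/2 dx = -24/π + 96/π^3;  ∫_0^2 -π*x*cos(π*x/2)/2 dx = 4/π.
Sum: 0 + -24/π + 96/π^3 + 4/π = -20/π + 96/π^3.
So LHS = -20/π + 96/π^3.
∫_0^2 v(x) φ(x) dx = ∫_0^2 (3*x^2*sin(π*x/2) - sin(π*x/2)) dx. Term by term:
  ∫_0^2 -sin(π*x/2) dx = -4/π;  ∫_0^2 3*x^2*sin(π*x/2) dx = -96/π^3 + 24/π.
Sum: -4/π + -96/π^3 + 24/π = -96/π^3 + 20/π.
So RHS = -∫_0^2 v(x) φ(x) dx = -20/π + 96/π^3.
LHS = RHS, so the identity holds for this test φ.
Moreover u is smooth here and v(x) = u'(x) = 3*x**2 - 1 pointwise, so the identity holds for every test function. Hence v is the weak derivative of u.


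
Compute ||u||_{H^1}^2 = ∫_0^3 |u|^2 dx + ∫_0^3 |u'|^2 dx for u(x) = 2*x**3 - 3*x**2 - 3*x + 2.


||u||_{H^1}^2 = 40881/70

The H^1 norm (squared) on an interval (0, L) is
  ||u||_{H^1}^2 = ∫_0^L u(x)^2 dx + ∫_0^L u'(x)^2 dx.
Compute u'(x) = 6*x**2 - 6*x - 3.
Then u(x)^2 = 4*x**6 - 12*x**5 - 3*x**4 + 26*x**3 - 3*x**2 - 12*x + 4 and u'(x)^2 = 36*x**4 - 72*x**3 + 36*x + 9.
Integrate each monomial from 0 to 3 using ∫_0^3 c·x^n dx = c·3^(n+1)/(n+1):
  ∫_0^3 u(x)^2 dx = ∫_0^3 (4*x^6 - 12*x^5 - 3*x^4 + 26*x^3 - 3*x^2 - 12*x + 4) dx. Term by term:
    ∫_0^3 4*x^6 dx = 8748/7;  ∫_0^3 -12*x^5 dx = -1458;  ∫_0^3 -3*x^4 dx = -729/5;
    ∫_0^3 26*x^3 dx = 1053/2;  ∫_0^3 -3*x^2 dx = -27;  ∫_0^3 -12*x dx = -54;
    ∫_0^3 4 dx = 12.
  Sum: 8748/7 − 1458 − 729/5 + 1053/2 − 27 − 54 + 12 = 7239/70.
  ∫_0^3 u'(x)^2 dx = ∫_0^3 (36*x^4 - 72*x^3 + 36*x + 9) dx. Term by term:
    ∫_0^3 36*x^4 dx = 8748/5;  ∫_0^3 -72*x^3 dx = -1458;  ∫_0^3 36*x dx = 162;
    ∫_0^3 9 dx = 27.
  Sum: 8748/5 − 1458 + 162 + 27 = 2403/5.
Adding: ||u||_{H^1}^2 = 7239/70 + 2403/5 = 40881/70.


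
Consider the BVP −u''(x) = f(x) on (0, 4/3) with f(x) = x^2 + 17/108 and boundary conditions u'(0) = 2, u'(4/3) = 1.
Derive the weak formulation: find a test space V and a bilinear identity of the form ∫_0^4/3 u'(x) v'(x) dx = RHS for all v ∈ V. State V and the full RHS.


V = H^1(0, 4/3) (v unrestricted at boundary; u is determined up to an additive constant); weak form: ∫_0^4/3 u'v' dx = ∫_0^4/3 (x^2 + 17/108) v dx + v(4/3) − 2·v(0) for all v ∈ V.

Multiply both sides by a test function v and integrate from 0 to 4/3:
  ∫_0^4/3 −u''(x) v(x) dx = ∫_0^4/3 f(x) v(x) dx.
Integrate the LHS by parts once:
  ∫_0^4/3 −u'' v dx = −[u'(x) v(x)]_0^4/3 + ∫_0^4/3 u'(x) v'(x) dx.
Thus ∫_0^4/3 u'(x) v'(x) dx = ∫_0^4/3 f(x) v(x) dx + [u'(x) v(x)]_0^4/3.
Choose V so that boundary terms are either known or forced to vanish.
u has inhomogeneous Neumann u'(0) = 2, u'(4/3) = 1. [u' v]_0^4/3 = (1)·v(4/3) − (2)·v(0) = v(4/3) − 2·v(0). Take V = H^1(0, 4/3); boundary term becomes part of RHS.
Weak formulation: find u (satisfying any essential BC) such that ∫_0^4/3 u'(x) v'(x) dx = ∫_0^4/3 f v dx + v(4/3) − 2·v(0) for all v ∈ V (Neumann data are natural BCs: they enter the RHS as boundary terms).
Substituting f(x) = x^2 + 17/108, the right-hand side is ∫_0^4/3 (x^2 + 17/108) v dx + v(4/3) − 2·v(0).
Compatibility check (pure Neumann): taking v ≡ 1 ∈ V gives 0 = ∫_0^4/3 f dx + (1) − (2), i.e. ∫_0^4/3 f dx must equal u'(0) − u'(4/3) = 1. Indeed ∫_0^4/3 (x^2 + 17/108) dx = 1, so the data are compatible. The solution is then unique only up to an additive constant (fix it e.g. by requiring ∫_0^4/3 u dx = 0).


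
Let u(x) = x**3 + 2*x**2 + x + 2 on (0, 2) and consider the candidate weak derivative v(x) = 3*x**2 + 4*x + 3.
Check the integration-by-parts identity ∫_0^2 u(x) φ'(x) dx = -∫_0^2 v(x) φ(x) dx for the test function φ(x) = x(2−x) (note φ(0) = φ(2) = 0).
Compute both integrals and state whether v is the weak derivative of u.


LHS = -172/15, RHS = -212/15. No, v is not the weak derivative of u.

u(x) = x**3 + 2*x**2 + x + 2, classical derivative u'(x) = 3*x**2 + 4*x + 1.
φ(x) = x(2−x), so φ'(x) = 2 - 2*x.
Note φ(0) = φ(2) = 0, so the boundary term u·φ vanishes.
LHS = ∫_0^2 u(x) φ'(x) dx = ∫_0^2 (-2*x^4 - 2*x^3 + 2*x^2 - 2*x + 4) dx. Term by term:
  ∫_0^2 -2*x^4 dx = -64/5;  ∫_0^2 -2*x^3 dx = -8;  ∫_0^2 2*x^2 dx = 16/3;
  ∫_0^2 -2*x dx = -4;  ∫_0^2 4 dx = 8.
Sum: -64/5 − 8 + 16/3 − 4 + 8 = -172/15.
So LHS = -172/15.
∫_0^2 v(x) φ(x) dx = ∫_0^2 (-3*x^4 + 2*x^3 + 5*x^2 + 6*x) dx. Term by term:
  ∫_0^2 -3*x^4 dx = -96/5;  ∫_0^2 2*x^3 dx = 8;  ∫_0^2 5*x^2 dx = 40/3;
  ∫_0^2 6*x dx = 12.
Sum: -96/5 + 8 + 40/3 + 12 = 212/15.
So RHS = -∫_0^2 v(x) φ(x) dx = -212/15.
LHS − RHS = 8/3 ≠ 0, so the identity fails.
(For a valid weak derivative the identity must hold for EVERY test function, in particular this one. The failure shows v is NOT the weak derivative of u.)
Correct weak derivative would be u'(x) = 3*x**2 + 4*x + 1.


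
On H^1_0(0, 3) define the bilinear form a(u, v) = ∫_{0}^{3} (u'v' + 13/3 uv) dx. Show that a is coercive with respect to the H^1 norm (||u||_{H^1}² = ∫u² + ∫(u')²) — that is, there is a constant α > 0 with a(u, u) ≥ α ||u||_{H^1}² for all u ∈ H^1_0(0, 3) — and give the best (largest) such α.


α = 1

Coercivity of a(·,·) on H^1_0(0, 3) means a(u, u) ≥ α ||u||_{H^1}² for every u ∈ H^1_0.
The interval has length L = 3, and Poincaré/coercivity depend only on L. Here a(u, u) = ∫(u')² + (13/3)·∫u².
Here c = 13/3 ≥ 1, so a(u,u) = ∫(u')² + c∫u² ≥ ∫(u')² + ∫u² = ||u||_{H^1}², i.e. α = 1 works. No larger α is possible: a(u,u) ≥ α||u||_{H^1}² means (1−α)∫(u')² ≥ (α−c)∫u², and for the modes u_n = sin(nπ(x−x₀)/L) (x₀ the left endpoint) one has ∫u_n²/∫(u_n')² = (L/(nπ))² → 0, so a(u_n,u_n)/||u_n||_{H^1}² → 1. Hence the optimal constant is α = 1.
Therefore α = 1.


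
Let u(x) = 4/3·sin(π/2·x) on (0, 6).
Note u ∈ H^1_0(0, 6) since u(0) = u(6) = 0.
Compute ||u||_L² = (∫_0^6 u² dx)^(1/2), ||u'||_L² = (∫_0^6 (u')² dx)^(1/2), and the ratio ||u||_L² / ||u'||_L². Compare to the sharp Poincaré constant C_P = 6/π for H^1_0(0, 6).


||u||_L² / ||u'||_L² = 2/π < C_P = 6/π.

u(x) = 4/3·sin(π/2·x), so u'(x) = 2*π*cos(π*x/2)/3.
Writing u(x) = A·sin(kπx/L) with A = 4/3 and k = 3, use ∫_0^L sin²(kπx/L) dx = L/2 and ∫_0^L cos²(kπx/L) dx = L/2.
u² = 16/9·sin²(π/2·x) and (u')² = 4*π^2/9·cos²(π/2·x), and each of sin², cos² integrates to L/2 = 3 over (0, 6).
∫_0^6 u² dx = 16/3, so ||u||_L² = 4*sqrt(3)/3.
∫_0^6 (u')² dx = 4*π^2/3, so ||u'||_L² = 2*sqrt(3)*π/3.
Ratio ||u||_L² / ||u'||_L² = 2/π.
Sharp Poincaré constant on H^1_0(0, 6) is C_P = L/π = 6/π, achieved by sin(π/6·x).
This is the k = 3 harmonic; the ratio L/(kπ) is strictly less than C_P = L/π, consistent with the sharp inequality ||u||_L² ≤ C_P ||u'||_L².


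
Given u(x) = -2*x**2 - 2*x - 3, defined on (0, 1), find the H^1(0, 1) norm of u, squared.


||u||_{H^1}^2 = 607/15

The H^1 norm (squared) on an interval (0, L) is
  ||u||_{H^1}^2 = ∫_0^L u(x)^2 dx + ∫_0^L u'(x)^2 dx.
Compute u'(x) = -4*x - 2.
Then u(x)^2 = 4*x**4 + 8*x**3 + 16*x**2 + 12*x + 9 and u'(x)^2 = 16*x**2 + 16*x + 4.
Integrate each monomial from 0 to 1 using ∫_0^1 c·x^n dx = c·1^(n+1)/(n+1):
  ∫_0^1 u(x)^2 dx = ∫_0^1 (4*x^4 + 8*x^3 + 16*x^2 + 12*x + 9) dx. Term by term:
    ∫_0^1 4*x^4 dx = 4/5;  ∫_0^1 8*x^3 dx = 2;  ∫_0^1 16*x^2 dx = 16/3;
    ∫_0^1 12*x dx = 6;  ∫_0^1 9 dx = 9.
  Sum: 4/5 + 2 + 16/3 + 6 + 9 = 347/15.
  ∫_0^1 u'(x)^2 dx = ∫_0^1 (16*x^2 + 16*x + 4) dx. Term by term:
    ∫_0^1 16*x^2 dx = 16/3;  ∫_0^1 16*x dx = 8;  ∫_0^1 4 dx = 4.
  Sum: 16/3 + 8 + 4 = 52/3.
Adding: ||u||_{H^1}^2 = 347/15 + 52/3 = 607/15.


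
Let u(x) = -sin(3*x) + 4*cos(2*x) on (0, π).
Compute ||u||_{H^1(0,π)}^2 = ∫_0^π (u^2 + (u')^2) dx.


||u||_{H^1(0,π)}^2 = -48 + 45*π

u'(x) = -8*sin(2*x) - 3*cos(3*x).
Expand u² and (u')² and integrate term by term on (0, π), using: for integers n ≥ 1, ∫_0^π sin²(nx) dx = ∫_0^π cos²(nx) dx = π/2; for n ≠ n', ∫_0^π sin(nx)sin(n'x) dx = ∫_0^π cos(nx)cos(n'x) dx = 0; and by product-to-sum, ∫_0^π sin(nx)cos(n'x) dx = ½∫_0^π [sin((n+n')x) + sin((n−n')x)] dx, which is 0 when n+n' is even and 2n/(n²−n'²) when n+n' is odd (it need not vanish on (0, π)).
  u² squared terms: (-1)²·∫sin(3x)² dx = 1·π/2 = π/2;  (4)²·∫cos(2x)² dx = 16·π/2 = 8*π.
  u² cross terms: 2·(-1)·(4)·∫sin(3x)·cos(2x) dx = -8·(6/5) = -48/5.
  So ∫_0^π u² dx = π/2 + 8*π − 48/5 = -48/5 + 17*π/2.
  (u')² squared terms: (-8)²·∫sin(2x)² dx = 64·π/2 = 32*π;  (-3)²·∫cos(3x)² dx = 9·π/2 = 9*π/2.
  (u')² cross terms: 2·(-8)·(-3)·∫sin(2x)·cos(3x) dx = 48·(-4/5) = -192/5.
  So ∫_0^π (u')² dx = 32*π + 9*π/2 − 192/5 = -192/5 + 73*π/2.
||u||_{H^1}^2 = (-48/5 + 17*π/2) + (-192/5 + 73*π/2) = -48 + 45*π.


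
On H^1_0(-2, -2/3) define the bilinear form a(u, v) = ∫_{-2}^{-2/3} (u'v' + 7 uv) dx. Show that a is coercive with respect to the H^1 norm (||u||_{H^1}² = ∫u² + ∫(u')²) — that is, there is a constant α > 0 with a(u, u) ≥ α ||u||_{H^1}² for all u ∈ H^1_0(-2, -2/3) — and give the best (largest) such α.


α = 1

Coercivity of a(·,·) on H^1_0(-2, -2/3) means a(u, u) ≥ α ||u||_{H^1}² for every u ∈ H^1_0.
The interval has length L = 4/3, and Poincaré/coercivity depend only on L. Here a(u, u) = ∫(u')² + (7)·∫u².
Here c = 7 ≥ 1, so a(u,u) = ∫(u')² + c∫u² ≥ ∫(u')² + ∫u² = ||u||_{H^1}², i.e. α = 1 works. No larger α is possible: a(u,u) ≥ α||u||_{H^1}² means (1−α)∫(u')² ≥ (α−c)∫u², and for the modes u_n = sin(nπ(x−x₀)/L) (x₀ the left endpoint) one has ∫u_n²/∫(u_n')² = (L/(nπ))² → 0, so a(u_n,u_n)/||u_n||_{H^1}² → 1. Hence the optimal constant is α = 1.
Therefore α = 1.


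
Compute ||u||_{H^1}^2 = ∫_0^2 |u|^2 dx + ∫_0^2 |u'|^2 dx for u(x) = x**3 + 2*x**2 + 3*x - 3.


||u||_{H^1}^2 = 45488/105

The H^1 norm (squared) on an interval (0, L) is
  ||u||_{H^1}^2 = ∫_0^L u(x)^2 dx + ∫_0^L u'(x)^2 dx.
Compute u'(x) = 3*x**2 + 4*x + 3.
Then u(x)^2 = x**6 + 4*x**5 + 10*x**4 + 6*x**3 - 3*x**2 - 18*x + 9 and u'(x)^2 = 9*x**4 + 24*x**3 + 34*x**2 + 24*x + 9.
Integrate each monomial from 0 to 2 using ∫_0^2 c·x^n dx = c·2^(n+1)/(n+1):
  ∫_0^2 u(x)^2 dx = ∫_0^2 (x^6 + 4*x^5 + 10*x^4 + 6*x^3 - 3*x^2 - 18*x + 9) dx. Term by term:
    ∫_0^2 x^6 dx = 128/7;  ∫_0^2 4*x^5 dx = 128/3;  ∫_0^2 10*x^4 dx = 64;
    ∫_0^2 6*x^3 dx = 24;  ∫_0^2 -3*x^2 dx = -8;  ∫_0^2 -18*x dx = -36;
    ∫_0^2 9 dx = 18.
  Sum: 128/7 + 128/3 + 64 + 24 − 8 − 36 + 18 = 2582/21.
  ∫_0^2 u'(x)^2 dx = ∫_0^2 (9*x^4 + 24*x^3 + 34*x^2 + 24*x + 9) dx. Term by term:
    ∫_0^2 9*x^4 dx = 288/5;  ∫_0^2 24*x^3 dx = 96;  ∫_0^2 34*x^2 dx = 272/3;
    ∫_0^2 24*x dx = 48;  ∫_0^2 9 dx = 18.
  Sum: 288/5 + 96 + 272/3 + 48 + 18 = 4654/15.
Adding: ||u||_{H^1}^2 = 2582/21 + 4654/15 = 45488/105.


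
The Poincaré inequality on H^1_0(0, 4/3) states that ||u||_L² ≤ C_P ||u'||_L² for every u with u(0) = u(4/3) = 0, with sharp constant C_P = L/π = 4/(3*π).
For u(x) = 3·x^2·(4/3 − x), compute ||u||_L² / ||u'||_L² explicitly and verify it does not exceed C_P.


||u||_L² / ||u'||_L² = 2*sqrt(14)/21 < C_P = 4/(3*π).

u(x) = 3·x^2·(4/3 − x), so u'(x) = x*(8 - 9*x).
u(x) = 3·x^2·(4/3 − x) vanishes at x = 0 and x = 4/3, so u ∈ H^1_0(0, 4/3). Differentiate via the product rule and integrate the resulting polynomials term by term.
  ∫_0^4/3 u² dx = ∫_0^4/3 (9*x^6 - 24*x^5 + 16*x^4) dx. Term by term:
    ∫_0^4/3 9*x^6 dx = 16384/1701;  ∫_0^4/3 -24*x^5 dx = -16384/729;  ∫_0^4/3 16*x^4 dx = 16384/1215.
  Sum: 16384/1701 − 16384/729 + 16384/1215 = 16384/25515.
  ∫_0^4/3 (u')² dx = ∫_0^4/3 (81*x^4 - 144*x^3 + 64*x^2) dx. Term by term:
    ∫_0^4/3 81*x^4 dx = 1024/15;  ∫_0^4/3 -144*x^3 dx = -1024/9;  ∫_0^4/3 64*x^2 dx = 4096/81.
  Sum: 1024/15 − 1024/9 + 4096/81 = 2048/405.
∫_0^4/3 u² dx = 16384/25515, so ||u||_L² = 128*sqrt(35)/945.
∫_0^4/3 (u')² dx = 2048/405, so ||u'||_L² = 32*sqrt(10)/45.
Ratio ||u||_L² / ||u'||_L² = 2*sqrt(14)/21.
Sharp Poincaré constant on H^1_0(0, 4/3) is C_P = L/π = 4/(3*π), achieved by sin(3*π/4·x).
A polynomial bump cannot attain the sharp Poincaré constant (only the first sine eigenfunction does), so the ratio is strictly less than C_P, consistent with ||u||_L² ≤ C_P ||u'||_L².


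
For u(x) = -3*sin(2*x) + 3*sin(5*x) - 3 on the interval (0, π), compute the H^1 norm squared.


||u||_{H^1(0,π)}^2 = -36/5 + 297*π/2

u'(x) = -6*cos(2*x) + 15*cos(5*x).
Expand u² and (u')² and integrate term by term on (0, π), using: for integers n ≥ 1, ∫_0^π sin²(nx) dx = ∫_0^π cos²(nx) dx = π/2; for n ≠ n', ∫_0^π sin(nx)sin(n'x) dx = ∫_0^π cos(nx)cos(n'x) dx = 0; and by product-to-sum, ∫_0^π sin(nx)cos(n'x) dx = ½∫_0^π [sin((n+n')x) + sin((n−n')x)] dx, which is 0 when n+n' is even and 2n/(n²−n'²) when n+n' is odd (it need not vanish on (0, π)). For the constant mode: ∫_0^π 1 dx = π, ∫_0^π cos(nx) dx = 0, ∫_0^π sin(nx) dx = (1−(−1)^n)/n.
  u² squared terms: (-3)²·∫1 dx = 9·π = 9*π;  (-3)²·∫sin(2x)² dx = 9·π/2 = 9*π/2;  (3)²·∫sin(5x)² dx = 9·π/2 = 9*π/2.
  u² cross terms: 2·(-3)·(-3)·∫1·sin(2x) dx = 18·(0) = 0;  2·(-3)·(3)·∫1·sin(5x) dx = -18·(2/5) = -36/5;  2·(-3)·(3)·∫sin(2x)·sin(5x) dx = -18·(0) = 0.
  So ∫_0^π u² dx = 9*π + 9*π/2 + 9*π/2 + 0 − 36/5 + 0 = -36/5 + 18*π.
  (u')² squared terms: (-6)²·∫cos(2x)² dx = 36·π/2 = 18*π;  (15)²·∫cos(5x)² dx = 225·π/2 = 225*π/2.
  (u')² cross terms: 2·(-6)·(15)·∫cos(2x)·cos(5x) dx = -180·(0) = 0.
  So ∫_0^π (u')² dx = 18*π + 225*π/2 + 0 = 261*π/2.
||u||_{H^1}^2 = (-36/5 + 18*π) + (261*π/2) = -36/5 + 297*π/2.


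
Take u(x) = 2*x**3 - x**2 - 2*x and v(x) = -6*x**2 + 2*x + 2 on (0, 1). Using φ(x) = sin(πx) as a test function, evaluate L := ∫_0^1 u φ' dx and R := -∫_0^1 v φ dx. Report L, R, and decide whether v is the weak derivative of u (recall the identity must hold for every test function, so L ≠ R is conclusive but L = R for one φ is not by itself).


LHS = 24/π^3, RHS = -24/π^3. No, v is not the weak derivative of u.

u(x) = 2*x**3 - x**2 - 2*x, classical derivative u'(x) = 6*x**2 - 2*x - 2.
φ(x) = sin(πx), so φ'(x) = π*cos(π*x).
Note φ(0) = φ(1) = 0, so the boundary term u·φ vanishes.
LHS = ∫_0^1 u(x) φ'(x) dx = ∫_0^1 (2*π*x^3*cos(π*x) - π*x^2*cos(π*x) - 2*π*x*cos(π*x)) dx. Term by term:
  ∫_0^1 -π*x^2*cos(π*x) dx = 2/π;  ∫_0^1 -2*π*x*cos(π*x) dx = 4/π;  ∫_0^1 2*π*x^3*cos(π*x) dx = -6/π + 24/π^3.
Sum: 2/π + 4/π + -6/π + 24/π^3 = 24/π^3.
So LHS = 24/π^3.
∫_0^1 v(x) φ(x) dx = ∫_0^1 (-6*x^2*sin(π*x) + 2*x*sin(π*x) + 2*sin(π*x)) dx. Term by term:
  ∫_0^1 2*sin(π*x) dx = 4/π;  ∫_0^1 -6*x^2*sin(π*x) dx = -6/π + 24/π^3;  ∫_0^1 2*x*sin(π*x) dx = 2/π.
Sum: 4/π + -6/π + 24/π^3 + 2/π = 24/π^3.
So RHS = -∫_0^1 v(x) φ(x) dx = -24/π^3.
LHS − RHS = 48/π^3 ≠ 0, so the identity fails.
(For a valid weak derivative the identity must hold for EVERY test function, in particular this one. The failure shows v is NOT the weak derivative of u.)
Correct weak derivative would be u'(x) = 6*x**2 - 2*x - 2.


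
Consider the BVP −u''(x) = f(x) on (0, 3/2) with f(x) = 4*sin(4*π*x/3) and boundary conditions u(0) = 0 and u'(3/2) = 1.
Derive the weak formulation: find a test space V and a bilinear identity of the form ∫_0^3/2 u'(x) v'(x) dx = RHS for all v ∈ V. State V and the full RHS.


V = {v ∈ H^1(0, 3/2) : v(0) = 0} (test functions vanish at x = 0 where u is specified); weak form: ∫_0^3/2 u'v' dx = ∫_0^3/2 (4*sin(4*π*x/3)) v dx + v(3/2) for all v ∈ V.

Multiply both sides by a test function v and integrate from 0 to 3/2:
  ∫_0^3/2 −u''(x) v(x) dx = ∫_0^3/2 f(x) v(x) dx.
Integrate the LHS by parts once:
  ∫_0^3/2 −u'' v dx = −[u'(x) v(x)]_0^3/2 + ∫_0^3/2 u'(x) v'(x) dx.
Thus ∫_0^3/2 u'(x) v'(x) dx = ∫_0^3/2 f(x) v(x) dx + [u'(x) v(x)]_0^3/2.
Choose V so that boundary terms are either known or forced to vanish.
Mixed BC: u(0) = 0 (Dirichlet) and u'(3/2) = 1 (Neumann). Define V = {v ∈ H^1(0, 3/2) : v(0) = 0}. Then [u' v]_0^3/2 = u'(3/2)·v(3/2) − u'(0)·0 = v(3/2).
Weak formulation: find u (satisfying any essential BC) such that ∫_0^3/2 u'(x) v'(x) dx = ∫_0^3/2 f v dx + v(3/2) for all v ∈ V (Dirichlet at 0 absorbed into V; Neumann datum at x = 3/2 contributes the boundary term).
Substituting f(x) = 4*sin(4*π*x/3), the right-hand side is ∫_0^3/2 (4*sin(4*π*x/3)) v dx + v(3/2).


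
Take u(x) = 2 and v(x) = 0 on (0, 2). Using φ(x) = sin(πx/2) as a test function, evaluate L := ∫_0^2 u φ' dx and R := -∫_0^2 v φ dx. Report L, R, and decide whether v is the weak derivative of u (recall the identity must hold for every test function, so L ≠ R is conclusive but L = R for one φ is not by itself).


LHS = 0, RHS = 0. Yes, v = u' weakly.

u(x) = 2, classical derivative u'(x) = 0.
φ(x) = sin(πx/2), so φ'(x) = π*cos(π*x/2)/2.
Note φ(0) = φ(2) = 0, so the boundary term u·φ vanishes.
LHS = ∫_0^2 u(x) φ'(x) dx = ∫_0^2 (π*cos(π*x/2)) dx. Term by term:
  ∫_0^2 π*cos(π*x/2) dx = 0.
So LHS = 0.
∫_0^2 v(x) φ(x) dx = ∫_0^2 (0) dx. Term by term:
  ∫_0^2 0 dx = 0.
So RHS = -∫_0^2 v(x) φ(x) dx = 0.
LHS = RHS, so the identity holds for this test φ.
Moreover u is smooth here and v(x) = u'(x) = 0 pointwise, so the identity holds for every test function. Hence v is the weak derivative of u.


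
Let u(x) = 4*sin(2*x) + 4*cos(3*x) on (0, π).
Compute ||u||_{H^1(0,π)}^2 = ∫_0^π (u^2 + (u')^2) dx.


||u||_{H^1(0,π)}^2 = -256 + 120*π

u'(x) = -12*sin(3*x) + 8*cos(2*x).
Expand u² and (u')² and integrate term by term on (0, π), using: for integers n ≥ 1, ∫_0^π sin²(nx) dx = ∫_0^π cos²(nx) dx = π/2; for n ≠ n', ∫_0^π sin(nx)sin(n'x) dx = ∫_0^π cos(nx)cos(n'x) dx = 0; and by product-to-sum, ∫_0^π sin(nx)cos(n'x) dx = ½∫_0^π [sin((n+n')x) + sin((n−n')x)] dx, which is 0 when n+n' is even and 2n/(n²−n'²) when n+n' is odd (it need not vanish on (0, π)).
  u² squared terms: (4)²·∫cos(3x)² dx = 16·π/2 = 8*π;  (4)²·∫sin(2x)² dx = 16·π/2 = 8*π.
  u² cross terms: 2·(4)·(4)·∫cos(3x)·sin(2x) dx = 32·(-4/5) = -128/5.
  So ∫_0^π u² dx = 8*π + 8*π − 128/5 = -128/5 + 16*π.
  (u')² squared terms: (-12)²·∫sin(3x)² dx = 144·π/2 = 72*π;  (8)²·∫cos(2x)² dx = 64·π/2 = 32*π.
  (u')² cross terms: 2·(-12)·(8)·∫sin(3x)·cos(2x) dx = -192·(6/5) = -1152/5.
  So ∫_0^π (u')² dx = 72*π + 32*π − 1152/5 = -1152/5 + 104*π.
||u||_{H^1}^2 = (-128/5 + 16*π) + (-1152/5 + 104*π) = -256 + 120*π.


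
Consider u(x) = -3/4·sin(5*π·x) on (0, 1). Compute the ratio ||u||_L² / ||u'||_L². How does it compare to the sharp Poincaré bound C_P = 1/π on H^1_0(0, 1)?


||u||_L² / ||u'||_L² = 1/(5*π) < C_P = 1/π.

u(x) = -3/4·sin(5*π·x), so u'(x) = -15*π*cos(5*π*x)/4.
Writing u(x) = A·sin(kπx/L) with A = -3/4 and k = 5, use ∫_0^L sin²(kπx/L) dx = L/2 and ∫_0^L cos²(kπx/L) dx = L/2.
u² = 9/16·sin²(5*π·x) and (u')² = 225*π^2/16·cos²(5*π·x), and each of sin², cos² integrates to L/2 = 1/2 over (0, 1).
∫_0^1 u² dx = 9/32, so ||u||_L² = 3*sqrt(2)/8.
∫_0^1 (u')² dx = 225*π^2/32, so ||u'||_L² = 15*sqrt(2)*π/8.
Ratio ||u||_L² / ||u'||_L² = 1/(5*π).
Sharp Poincaré constant on H^1_0(0, 1) is C_P = L/π = 1/π, achieved by sin(π·x).
This is the k = 5 harmonic; the ratio L/(kπ) is strictly less than C_P = L/π, consistent with the sharp inequality ||u||_L² ≤ C_P ||u'||_L².


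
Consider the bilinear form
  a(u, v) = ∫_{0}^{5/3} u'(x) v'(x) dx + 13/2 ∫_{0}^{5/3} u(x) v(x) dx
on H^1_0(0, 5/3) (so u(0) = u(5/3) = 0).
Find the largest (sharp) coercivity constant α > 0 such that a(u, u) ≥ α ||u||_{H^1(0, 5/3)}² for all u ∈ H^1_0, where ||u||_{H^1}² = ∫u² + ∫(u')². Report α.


α = 1

Coercivity of a(·,·) on H^1_0(0, 5/3) means a(u, u) ≥ α ||u||_{H^1}² for every u ∈ H^1_0.
The interval has length L = 5/3, and Poincaré/coercivity depend only on L. Here a(u, u) = ∫(u')² + (13/2)·∫u².
Here c = 13/2 ≥ 1, so a(u,u) = ∫(u')² + c∫u² ≥ ∫(u')² + ∫u² = ||u||_{H^1}², i.e. α = 1 works. No larger α is possible: a(u,u) ≥ α||u||_{H^1}² means (1−α)∫(u')² ≥ (α−c)∫u², and for the modes u_n = sin(nπ(x−x₀)/L) (x₀ the left endpoint) one has ∫u_n²/∫(u_n')² = (L/(nπ))² → 0, so a(u_n,u_n)/||u_n||_{H^1}² → 1. Hence the optimal constant is α = 1.
Therefore α = 1.


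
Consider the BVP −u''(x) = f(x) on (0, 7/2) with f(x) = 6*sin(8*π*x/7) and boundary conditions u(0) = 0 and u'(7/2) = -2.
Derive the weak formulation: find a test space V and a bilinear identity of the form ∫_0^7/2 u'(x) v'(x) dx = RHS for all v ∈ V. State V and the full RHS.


V = {v ∈ H^1(0, 7/2) : v(0) = 0} (test functions vanish at x = 0 where u is specified); weak form: ∫_0^7/2 u'v' dx = ∫_0^7/2 (6*sin(8*π*x/7)) v dx − 2·v(7/2) for all v ∈ V.

Multiply both sides by a test function v and integrate from 0 to 7/2:
  ∫_0^7/2 −u''(x) v(x) dx = ∫_0^7/2 f(x) v(x) dx.
Integrate the LHS by parts once:
  ∫_0^7/2 −u'' v dx = −[u'(x) v(x)]_0^7/2 + ∫_0^7/2 u'(x) v'(x) dx.
Thus ∫_0^7/2 u'(x) v'(x) dx = ∫_0^7/2 f(x) v(x) dx + [u'(x) v(x)]_0^7/2.
Choose V so that boundary terms are either known or forced to vanish.
Mixed BC: u(0) = 0 (Dirichlet) and u'(7/2) = -2 (Neumann). Define V = {v ∈ H^1(0, 7/2) : v(0) = 0}. Then [u' v]_0^7/2 = u'(7/2)·v(7/2) − u'(0)·0 = − 2·v(7/2).
Weak formulation: find u (satisfying any essential BC) such that ∫_0^7/2 u'(x) v'(x) dx = ∫_0^7/2 f v dx − 2·v(7/2) for all v ∈ V (Dirichlet at 0 absorbed into V; Neumann datum at x = 7/2 contributes the boundary term).
Substituting f(x) = 6*sin(8*π*x/7), the right-hand side is ∫_0^7/2 (6*sin(8*π*x/7)) v dx − 2·v(7/2).


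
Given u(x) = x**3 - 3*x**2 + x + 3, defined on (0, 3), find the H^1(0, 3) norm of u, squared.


||u||_{H^1}^2 = 381/7

The H^1 norm (squared) on an interval (0, L) is
  ||u||_{H^1}^2 = ∫_0^L u(x)^2 dx + ∫_0^L u'(x)^2 dx.
Compute u'(x) = 3*x**2 - 6*x + 1.
Then u(x)^2 = x**6 - 6*x**5 + 11*x**4 - 17*x**2 + 6*x + 9 and u'(x)^2 = 9*x**4 - 36*x**3 + 42*x**2 - 12*x + 1.
Integrate each monomial from 0 to 3 using ∫_0^3 c·x^n dx = c·3^(n+1)/(n+1):
  ∫_0^3 u(x)^2 dx = ∫_0^3 (x^6 - 6*x^5 + 11*x^4 - 17*x^2 + 6*x + 9) dx. Term by term:
    ∫_0^3 x^6 dx = 2187/7;  ∫_0^3 -6*x^5 dx = -729;  ∫_0^3 11*x^4 dx = 2673/5;
    ∫_0^3 -17*x^2 dx = -153;  ∫_0^3 6*x dx = 27;  ∫_0^3 9 dx = 27.
  Sum: 2187/7 − 729 + 2673/5 − 153 + 27 + 27 = 666/35.
  ∫_0^3 u'(x)^2 dx = ∫_0^3 (9*x^4 - 36*x^3 + 42*x^2 - 12*x + 1) dx. Term by term:
    ∫_0^3 9*x^4 dx = 2187/5;  ∫_0^3 -36*x^3 dx = -729;  ∫_0^3 42*x^2 dx = 378;
    ∫_0^3 -12*x dx = -54;  ∫_0^3 1 dx = 3.
  Sum: 2187/5 − 729 + 378 − 54 + 3 = 177/5.
Adding: ||u||_{H^1}^2 = 666/35 + 177/5 = 381/7.


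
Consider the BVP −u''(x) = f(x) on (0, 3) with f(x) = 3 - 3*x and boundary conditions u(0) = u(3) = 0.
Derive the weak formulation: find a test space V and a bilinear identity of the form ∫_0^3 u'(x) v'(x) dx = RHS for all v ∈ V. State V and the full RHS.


V = H^1_0(0, 3) (so v(0) = v(3) = 0); weak form: ∫_0^3 u'v' dx = ∫_0^3 (3 - 3*x) v dx for all v ∈ V.

Multiply both sides by a test function v and integrate from 0 to 3:
  ∫_0^3 −u''(x) v(x) dx = ∫_0^3 f(x) v(x) dx.
Integrate the LHS by parts once:
  ∫_0^3 −u'' v dx = −[u'(x) v(x)]_0^3 + ∫_0^3 u'(x) v'(x) dx.
Thus ∫_0^3 u'(x) v'(x) dx = ∫_0^3 f(x) v(x) dx + [u'(x) v(x)]_0^3.
Choose V so that boundary terms are either known or forced to vanish.
u is Dirichlet: u(0) = u(3) = 0. Let V = H^1_0(0, 3); then v(0) = v(3) = 0, and [u' v]_0^3 = 0.
Weak formulation: find u (satisfying any essential BC) such that ∫_0^3 u'(x) v'(x) dx = ∫_0^3 f v dx for all v ∈ V.
Substituting f(x) = 3 - 3*x, the right-hand side is ∫_0^3 (3 - 3*x) v dx.


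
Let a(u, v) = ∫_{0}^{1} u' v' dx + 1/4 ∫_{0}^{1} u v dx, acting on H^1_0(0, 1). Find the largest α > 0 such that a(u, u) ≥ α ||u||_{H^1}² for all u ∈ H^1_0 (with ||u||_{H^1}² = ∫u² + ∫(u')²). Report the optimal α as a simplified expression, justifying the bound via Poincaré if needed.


α = (1/4 + π^2)/(1 + π^2)

Coercivity of a(·,·) on H^1_0(0, 1) means a(u, u) ≥ α ||u||_{H^1}² for every u ∈ H^1_0.
The interval has length L = 1, and Poincaré/coercivity depend only on L. Here a(u, u) = ∫(u')² + (1/4)·∫u².
Here 0 < c = 1/4 < 1. The condition a(u,u) ≥ α||u||_{H^1}² reads (1−α)∫(u')² ≥ (α−c)∫u². Any admissible α is ≤ 1 (rapidly oscillating u have ∫u²/∫(u')² → 0), and α = 1 would force 0 ≥ (1−c)∫u², impossible since c < 1; so 1−α > 0. By the sharp Poincaré inequality on H^1_0 of an interval of length L, ∫(u')² ≥ (π/L)²∫u² with equality for the first sine mode sin(π(x−x₀)/L) (x₀ the left endpoint), so the inequality holds for all u iff (1−α)(π/L)² ≥ α − c, i.e. α ≤ ((π/L)² + c)/((π/L)² + 1) = (1 + c(L/π)²)/(1 + (L/π)²). With (π/L)² = π^2 and c = 1/4, the largest admissible constant is α = ((π/L)² + c)/((π/L)² + 1).
Simplifying, α = (1/4 + π^2)/(1 + π^2).


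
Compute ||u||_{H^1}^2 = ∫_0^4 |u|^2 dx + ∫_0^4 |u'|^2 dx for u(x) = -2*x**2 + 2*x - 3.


||u||_{H^1}^2 = 12268/15

The H^1 norm (squared) on an interval (0, L) is
  ||u||_{H^1}^2 = ∫_0^L u(x)^2 dx + ∫_0^L u'(x)^2 dx.
Compute u'(x) = 2 - 4*x.
Then u(x)^2 = 4*x**4 - 8*x**3 + 16*x**2 - 12*x + 9 and u'(x)^2 = 16*x**2 - 16*x + 4.
Integrate each monomial from 0 to 4 using ∫_0^4 c·x^n dx = c·4^(n+1)/(n+1):
  ∫_0^4 u(x)^2 dx = ∫_0^4 (4*x^4 - 8*x^3 + 16*x^2 - 12*x + 9) dx. Term by term:
    ∫_0^4 4*x^4 dx = 4096/5;  ∫_0^4 -8*x^3 dx = -512;  ∫_0^4 16*x^2 dx = 1024/3;
    ∫_0^4 -12*x dx = -96;  ∫_0^4 9 dx = 36.
  Sum: 4096/5 − 512 + 1024/3 − 96 + 36 = 8828/15.
  ∫_0^4 u'(x)^2 dx = ∫_0^4 (16*x^2 - 16*x + 4) dx. Term by term:
    ∫_0^4 16*x^2 dx = 1024/3;  ∫_0^4 -16*x dx = -128;  ∫_0^4 4 dx = 16.
  Sum: 1024/3 − 128 + 16 = 688/3.
Adding: ||u||_{H^1}^2 = 8828/15 + 688/3 = 12268/15.


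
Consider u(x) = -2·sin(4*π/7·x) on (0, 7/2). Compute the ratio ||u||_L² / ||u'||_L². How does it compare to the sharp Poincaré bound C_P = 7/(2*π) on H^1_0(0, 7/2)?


||u||_L² / ||u'||_L² = 7/(4*π) < C_P = 7/(2*π).

u(x) = -2·sin(4*π/7·x), so u'(x) = -8*π*cos(4*π*x/7)/7.
Writing u(x) = A·sin(kπx/L) with A = -2 and k = 2, use ∫_0^L sin²(kπx/L) dx = L/2 and ∫_0^L cos²(kπx/L) dx = L/2.
u² = 4·sin²(4*π/7·x) and (u')² = 64*π^2/49·cos²(4*π/7·x), and each of sin², cos² integrates to L/2 = 7/4 over (0, 7/2).
∫_0^7/2 u² dx = 7, so ||u||_L² = sqrt(7).
∫_0^7/2 (u')² dx = 16*π^2/7, so ||u'||_L² = 4*sqrt(7)*π/7.
Ratio ||u||_L² / ||u'||_L² = 7/(4*π).
Sharp Poincaré constant on H^1_0(0, 7/2) is C_P = L/π = 7/(2*π), achieved by sin(2*π/7·x).
This is the k = 2 harmonic; the ratio L/(kπ) is strictly less than C_P = L/π, consistent with the sharp inequality ||u||_L² ≤ C_P ||u'||_L².


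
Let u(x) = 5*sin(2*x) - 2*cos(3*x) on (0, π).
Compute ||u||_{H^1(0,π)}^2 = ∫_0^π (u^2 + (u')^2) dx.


||u||_{H^1(0,π)}^2 = 160 + 165*π/2

u'(x) = 6*sin(3*x) + 10*cos(2*x).
Expand u² and (u')² and integrate term by term on (0, π), using: for integers n ≥ 1, ∫_0^π sin²(nx) dx = ∫_0^π cos²(nx) dx = π/2; for n ≠ n', ∫_0^π sin(nx)sin(n'x) dx = ∫_0^π cos(nx)cos(n'x) dx = 0; and by product-to-sum, ∫_0^π sin(nx)cos(n'x) dx = ½∫_0^π [sin((n+n')x) + sin((n−n')x)] dx, which is 0 when n+n' is even and 2n/(n²−n'²) when n+n' is odd (it need not vanish on (0, π)).
  u² squared terms: (-2)²·∫cos(3x)² dx = 4·π/2 = 2*π;  (5)²·∫sin(2x)² dx = 25·π/2 = 25*π/2.
  u² cross terms: 2·(-2)·(5)·∫cos(3x)·sin(2x) dx = -20·(-4/5) = 16.
  So ∫_0^π u² dx = 2*π + 25*π/2 + 16 = 16 + 29*π/2.
  (u')² squared terms: (6)²·∫sin(3x)² dx = 36·π/2 = 18*π;  (10)²·∫cos(2x)² dx = 100·π/2 = 50*π.
  (u')² cross terms: 2·(6)·(10)·∫sin(3x)·cos(2x) dx = 120·(6/5) = 144.
  So ∫_0^π (u')² dx = 18*π + 50*π + 144 = 144 + 68*π.
||u||_{H^1}^2 = (16 + 29*π/2) + (144 + 68*π) = 160 + 165*π/2.
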